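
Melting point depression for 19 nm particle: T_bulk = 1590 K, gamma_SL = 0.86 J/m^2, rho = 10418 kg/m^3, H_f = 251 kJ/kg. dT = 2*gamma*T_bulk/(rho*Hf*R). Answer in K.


Radius R = 19/2 = 9.5 nm = 9.5e-09 m
Convert H_f = 251 kJ/kg = 251000 J/kg
dT = 2 * gamma_SL * T_bulk / (rho * H_f * R)
dT = 2 * 0.86 * 1590 / (10418 * 251000 * 9.5e-09)
dT = 110.1 K

110.1


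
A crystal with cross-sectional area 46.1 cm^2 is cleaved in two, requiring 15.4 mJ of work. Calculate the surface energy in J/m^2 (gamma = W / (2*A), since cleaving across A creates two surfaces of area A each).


Convert: A = 46.1 cm^2 = 0.00461 m^2, W = 15.4 mJ = 0.0154 J
Cleaving exposes two faces of area A, so total new surface = 2*A and gamma = W / (2*A)
gamma = 0.0154 / (2 * 0.00461)
gamma = 1.67 J/m^2

1.67


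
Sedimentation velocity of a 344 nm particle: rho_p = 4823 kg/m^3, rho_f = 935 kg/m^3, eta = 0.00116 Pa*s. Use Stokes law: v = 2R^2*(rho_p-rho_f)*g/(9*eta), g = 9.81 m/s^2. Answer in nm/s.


Radius R = 344/2 nm = 1.72e-07 m
Density difference = 4823 - 935 = 3888 kg/m^3
v = 2 * R^2 * (rho_p - rho_f) * g / (9 * eta)
v = 2 * (1.72e-07)^2 * 3888 * 9.81 / (9 * 0.00116)
v = 2.16163e-07 m/s = 216.1631 nm/s

216.1631


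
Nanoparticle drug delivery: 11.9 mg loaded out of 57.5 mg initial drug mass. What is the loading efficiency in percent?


Drug loading efficiency = (drug loaded / drug initial) * 100
DLE = 11.9 / 57.5 * 100
DLE = 0.207 * 100
DLE = 20.7%

20.7


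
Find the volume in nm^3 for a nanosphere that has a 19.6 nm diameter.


Radius r = 19.6/2 = 9.8 nm
Volume V = (4/3) * pi * r^3
V = (4/3) * pi * (9.8)^3
V = 3942.46 nm^3

3942.46


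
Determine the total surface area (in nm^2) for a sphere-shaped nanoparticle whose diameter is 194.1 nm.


Radius r = 194.1/2 = 97.05 nm
Surface area SA = 4 * pi * r^2
SA = 4 * pi * (97.05)^2
SA = 118358.91 nm^2

118358.91


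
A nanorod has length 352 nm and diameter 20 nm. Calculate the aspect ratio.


Aspect ratio AR = length / diameter
AR = 352 / 20
AR = 17.6

17.6


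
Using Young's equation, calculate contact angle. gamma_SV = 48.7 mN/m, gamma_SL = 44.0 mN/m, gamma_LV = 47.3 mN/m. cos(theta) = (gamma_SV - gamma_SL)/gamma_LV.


cos(theta) = (gamma_SV - gamma_SL) / gamma_LV
cos(theta) = (48.7 - 44.0) / 47.3
cos(theta) = 0.099366
theta = arccos(0.099366) = 84.3 degrees

84.3


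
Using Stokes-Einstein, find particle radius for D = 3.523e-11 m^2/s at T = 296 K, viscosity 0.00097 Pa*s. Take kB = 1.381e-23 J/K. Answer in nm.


Stokes-Einstein: R = kB*T / (6*pi*eta*D)
R = 1.381e-23 * 296 / (6 * pi * 0.00097 * 3.523e-11)
R = 6.346e-09 m = 6.35 nm

6.35


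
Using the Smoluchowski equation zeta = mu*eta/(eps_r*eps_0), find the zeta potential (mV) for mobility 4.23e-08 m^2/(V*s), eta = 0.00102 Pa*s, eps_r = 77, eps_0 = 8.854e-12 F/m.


Smoluchowski equation: zeta = mu * eta / (eps_r * eps_0)
zeta = 4.23e-08 * 0.00102 / (77 * 8.854e-12)
zeta = 0.063286 V = 63.29 mV

63.29


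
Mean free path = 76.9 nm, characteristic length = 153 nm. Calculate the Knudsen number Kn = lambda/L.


Knudsen number Kn = lambda / L
Kn = 76.9 / 153
Kn = 0.5026

0.5026


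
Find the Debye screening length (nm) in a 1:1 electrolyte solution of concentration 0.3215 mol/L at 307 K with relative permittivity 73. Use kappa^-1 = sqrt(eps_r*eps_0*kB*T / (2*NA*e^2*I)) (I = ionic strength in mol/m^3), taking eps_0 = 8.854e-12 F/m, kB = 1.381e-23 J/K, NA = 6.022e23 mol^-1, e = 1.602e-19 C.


Ionic strength I = 0.3215 * 1^2 * 1000 = 321.5 mol/m^3
kappa^-1 = sqrt(73 * 8.854e-12 * 1.381e-23 * 307 / (2 * 6.022e23 * (1.602e-19)^2 * 321.5))
kappa^-1 = 0.525 nm

0.525


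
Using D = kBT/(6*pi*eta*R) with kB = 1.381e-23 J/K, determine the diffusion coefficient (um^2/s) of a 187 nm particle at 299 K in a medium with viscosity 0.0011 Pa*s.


Radius R = 187/2 = 93.5 nm = 9.35e-08 m
D = kB*T / (6*pi*eta*R)
D = 1.381e-23 * 299 / (6 * pi * 0.0011 * 9.35e-08)
D = 2.1299e-12 m^2/s = 2.13 um^2/s

2.13


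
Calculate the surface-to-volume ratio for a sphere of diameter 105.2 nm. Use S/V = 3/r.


Radius r = 105.2/2 = 52.6 nm
S/V = 3 / r = 3 / 52.6
S/V = 0.057 nm^-1

0.057


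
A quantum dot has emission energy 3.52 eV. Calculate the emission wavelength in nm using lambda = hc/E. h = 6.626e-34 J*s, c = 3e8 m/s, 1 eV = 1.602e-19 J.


Convert energy: E = 3.52 eV = 3.52 * 1.602e-19 = 5.63904e-19 J
lambda = h*c / E = 6.626e-34 * 3e8 / 5.63904e-19
lambda = 3.52507e-07 m = 352.5 nm

352.5


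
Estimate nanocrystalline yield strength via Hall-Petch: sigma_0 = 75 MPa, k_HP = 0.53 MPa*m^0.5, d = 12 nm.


d = 12 nm = 1.2e-08 m
sqrt(d) = 0.0001095445
Hall-Petch contribution = k / sqrt(d) = 0.53 / 0.0001095445 = 4838.2 MPa
sigma = sigma_0 + k/sqrt(d) = 75 + 4838.2 = 4913.2 MPa

4913.2


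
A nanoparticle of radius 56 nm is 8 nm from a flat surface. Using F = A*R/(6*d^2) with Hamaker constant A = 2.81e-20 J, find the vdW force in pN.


Convert to SI: R = 56 nm = 5.6e-08 m, d = 8 nm = 8e-09 m
F = A * R / (6 * d^2)
F = 2.81e-20 * 5.6e-08 / (6 * (8e-09)^2)
F = 4.09792e-12 N = 4.098 pN

4.098


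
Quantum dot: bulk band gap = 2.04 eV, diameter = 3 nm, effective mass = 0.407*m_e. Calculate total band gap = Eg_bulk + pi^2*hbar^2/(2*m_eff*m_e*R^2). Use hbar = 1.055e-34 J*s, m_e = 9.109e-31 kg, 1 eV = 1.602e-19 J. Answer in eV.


Radius R = 3/2 nm = 1.5e-09 m
Confinement energy dE = pi^2 * hbar^2 / (2 * m_eff * m_e * R^2)
dE = pi^2 * (1.055e-34)^2 / (2 * 0.407 * 9.109e-31 * (1.5e-09)^2) J, divided by 1.602e-19 J/eV
dE = 0.411 eV
Total band gap = E_g(bulk) + dE = 2.04 + 0.411 = 2.451 eV

2.451


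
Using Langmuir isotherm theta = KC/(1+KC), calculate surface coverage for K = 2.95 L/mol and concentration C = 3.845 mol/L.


Langmuir isotherm: theta = K*C / (1 + K*C)
K*C = 2.95 * 3.845 = 11.34275
theta = 11.34275 / (1 + 11.34275) = 11.34275 / 12.34275
theta = 0.919

0.919


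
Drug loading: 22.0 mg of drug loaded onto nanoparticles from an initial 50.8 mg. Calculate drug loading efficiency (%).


Drug loading efficiency = (drug loaded / drug initial) * 100
DLE = 22.0 / 50.8 * 100
DLE = 0.4331 * 100
DLE = 43.31%

43.31


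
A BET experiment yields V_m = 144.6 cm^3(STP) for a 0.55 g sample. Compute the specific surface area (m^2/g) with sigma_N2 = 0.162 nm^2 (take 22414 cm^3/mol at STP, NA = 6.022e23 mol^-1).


Number of moles in monolayer = V_m / 22414 = 144.6 / 22414 = 0.00645133
Number of molecules = moles * NA = 0.00645133 * 6.022e23
SA = molecules * sigma / mass
SA = (144.6 / 22414) * 6.022e23 * 0.162e-18 / 0.55
SA = 1144.3 m^2/g

1144.3


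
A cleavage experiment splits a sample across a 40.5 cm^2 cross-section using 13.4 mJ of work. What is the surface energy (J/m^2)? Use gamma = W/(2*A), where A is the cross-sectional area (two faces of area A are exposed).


Convert: A = 40.5 cm^2 = 0.00405 m^2, W = 13.4 mJ = 0.0134 J
Cleaving exposes two faces of area A, so total new surface = 2*A and gamma = W / (2*A)
gamma = 0.0134 / (2 * 0.00405)
gamma = 1.654 J/m^2

1.654


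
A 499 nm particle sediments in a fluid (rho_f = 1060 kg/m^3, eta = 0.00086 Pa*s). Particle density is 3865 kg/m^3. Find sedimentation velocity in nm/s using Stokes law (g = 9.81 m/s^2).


Radius R = 499/2 nm = 2.495e-07 m
Density difference = 3865 - 1060 = 2805 kg/m^3
v = 2 * R^2 * (rho_p - rho_f) * g / (9 * eta)
v = 2 * (2.495e-07)^2 * 2805 * 9.81 / (9 * 0.00086)
v = 4.42621e-07 m/s = 442.621 nm/s

442.621


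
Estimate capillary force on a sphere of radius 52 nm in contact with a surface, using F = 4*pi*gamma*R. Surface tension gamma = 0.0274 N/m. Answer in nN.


Convert radius: R = 52 nm = 5.2e-08 m
F = 4 * pi * gamma * R
F = 4 * pi * 0.0274 * 5.2e-08
F = 1.79046e-08 N = 17.9046 nN

17.9046


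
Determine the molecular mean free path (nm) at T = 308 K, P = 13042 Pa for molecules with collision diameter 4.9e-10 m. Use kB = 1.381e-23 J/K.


Mean free path: lambda = kB*T / (sqrt(2) * pi * d^2 * P)
lambda = 1.381e-23 * 308 / (sqrt(2) * pi * (4.9e-10)^2 * 13042)
lambda = 3.05734e-07 m
lambda = 305.73 nm

305.73


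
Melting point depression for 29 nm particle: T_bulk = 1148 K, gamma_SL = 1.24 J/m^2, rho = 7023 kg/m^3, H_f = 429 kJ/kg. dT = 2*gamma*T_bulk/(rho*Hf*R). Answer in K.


Radius R = 29/2 = 14.5 nm = 1.45e-08 m
Convert H_f = 429 kJ/kg = 429000 J/kg
dT = 2 * gamma_SL * T_bulk / (rho * H_f * R)
dT = 2 * 1.24 * 1148 / (7023 * 429000 * 1.45e-08)
dT = 65.2 K

65.2


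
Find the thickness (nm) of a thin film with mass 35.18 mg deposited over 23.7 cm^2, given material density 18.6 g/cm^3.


Convert: m = 35.18 mg = 3.5180e-05 kg, A = 23.7 cm^2 = 2.3700e-03 m^2, rho = 18.6 g/cm^3 = 18600 kg/m^3
t = m / (A * rho)
t = 3.5180e-05 / (2.3700e-03 * 18600)
t = 7.9806e-07 m = 798.1 nm

798.1


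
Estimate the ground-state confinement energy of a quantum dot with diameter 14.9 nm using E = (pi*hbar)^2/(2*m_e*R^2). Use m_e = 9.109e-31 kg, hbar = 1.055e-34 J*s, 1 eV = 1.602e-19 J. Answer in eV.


Radius R = 14.9/2 = 7.45 nm = 7.45e-09 m
E = (pi * 1.055e-34)^2 / (2 * 9.109e-31 * (7.45e-09)^2)
E(J) = 1.0864e-21
E = E(J) / 1.602e-19 = 0.0068 eV

0.0068


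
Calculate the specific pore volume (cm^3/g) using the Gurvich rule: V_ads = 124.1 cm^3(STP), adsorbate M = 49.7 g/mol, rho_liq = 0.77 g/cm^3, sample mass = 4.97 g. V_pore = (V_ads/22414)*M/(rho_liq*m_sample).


Moles adsorbed n = V_ads / 22414 = 124.1 / 22414 = 5.536718e-03 mol
Liquid volume V_liq = n * M / rho_liq = 5.536718e-03 * 49.7 / 0.77 = 0.35737 cm^3
Specific pore volume V_pore = V_liq / m_sample = 0.35737 / 4.97
V_pore = 0.0719 cm^3/g

0.0719


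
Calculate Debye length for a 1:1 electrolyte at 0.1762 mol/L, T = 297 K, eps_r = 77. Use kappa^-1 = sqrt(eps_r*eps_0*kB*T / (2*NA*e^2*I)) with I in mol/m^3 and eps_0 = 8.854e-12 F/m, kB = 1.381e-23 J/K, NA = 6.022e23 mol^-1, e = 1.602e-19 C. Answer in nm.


Ionic strength I = 0.1762 * 1^2 * 1000 = 176.2 mol/m^3
kappa^-1 = sqrt(77 * 8.854e-12 * 1.381e-23 * 297 / (2 * 6.022e23 * (1.602e-19)^2 * 176.2))
kappa^-1 = 0.717 nm

0.717


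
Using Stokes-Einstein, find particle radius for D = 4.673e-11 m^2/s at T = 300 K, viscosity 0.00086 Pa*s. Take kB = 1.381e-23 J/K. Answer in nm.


Stokes-Einstein: R = kB*T / (6*pi*eta*D)
R = 1.381e-23 * 300 / (6 * pi * 0.00086 * 4.673e-11)
R = 5.46915e-09 m = 5.47 nm

5.47


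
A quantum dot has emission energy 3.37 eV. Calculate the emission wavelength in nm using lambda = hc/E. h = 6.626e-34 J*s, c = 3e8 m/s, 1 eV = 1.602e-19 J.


Convert energy: E = 3.37 eV = 3.37 * 1.602e-19 = 5.39874e-19 J
lambda = h*c / E = 6.626e-34 * 3e8 / 5.39874e-19
lambda = 3.68197e-07 m = 368.2 nm

368.2


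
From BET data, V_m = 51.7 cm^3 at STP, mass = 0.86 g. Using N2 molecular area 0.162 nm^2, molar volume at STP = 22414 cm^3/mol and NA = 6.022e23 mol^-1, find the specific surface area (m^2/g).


Number of moles in monolayer = V_m / 22414 = 51.7 / 22414 = 0.00230659
Number of molecules = moles * NA = 0.00230659 * 6.022e23
SA = molecules * sigma / mass
SA = (51.7 / 22414) * 6.022e23 * 0.162e-18 / 0.86
SA = 261.7 m^2/g

261.7


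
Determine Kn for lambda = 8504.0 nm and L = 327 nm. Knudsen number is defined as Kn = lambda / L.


Knudsen number Kn = lambda / L
Kn = 8504.0 / 327
Kn = 26.0061

26.0061


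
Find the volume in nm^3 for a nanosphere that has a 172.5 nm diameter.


Radius r = 172.5/2 = 86.25 nm
Volume V = (4/3) * pi * r^3
V = (4/3) * pi * (86.25)^3
V = 2687607.97 nm^3

2687607.97


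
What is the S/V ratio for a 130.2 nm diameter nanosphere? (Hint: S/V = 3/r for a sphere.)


Radius r = 130.2/2 = 65.1 nm
S/V = 3 / r = 3 / 65.1
S/V = 0.0461 nm^-1

0.0461


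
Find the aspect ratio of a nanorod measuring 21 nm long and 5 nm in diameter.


Aspect ratio AR = length / diameter
AR = 21 / 5
AR = 4.2

4.2


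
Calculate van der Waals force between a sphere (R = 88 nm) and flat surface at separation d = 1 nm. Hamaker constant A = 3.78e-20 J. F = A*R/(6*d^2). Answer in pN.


Convert to SI: R = 88 nm = 8.8e-08 m, d = 1 nm = 1e-09 m
F = A * R / (6 * d^2)
F = 3.78e-20 * 8.8e-08 / (6 * (1e-09)^2)
F = 5.544e-10 N = 554.4 pN

554.4


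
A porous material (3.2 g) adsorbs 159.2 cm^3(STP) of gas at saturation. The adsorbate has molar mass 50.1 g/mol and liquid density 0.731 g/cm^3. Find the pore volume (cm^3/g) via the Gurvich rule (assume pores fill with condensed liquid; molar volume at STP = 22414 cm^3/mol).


Moles adsorbed n = V_ads / 22414 = 159.2 / 22414 = 7.102704e-03 mol
Liquid volume V_liq = n * M / rho_liq = 7.102704e-03 * 50.1 / 0.731 = 0.48679 cm^3
Specific pore volume V_pore = V_liq / m_sample = 0.48679 / 3.2
V_pore = 0.1521 cm^3/g

0.1521


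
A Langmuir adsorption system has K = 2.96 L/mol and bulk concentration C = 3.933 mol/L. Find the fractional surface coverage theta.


Langmuir isotherm: theta = K*C / (1 + K*C)
K*C = 2.96 * 3.933 = 11.64168
theta = 11.64168 / (1 + 11.64168) = 11.64168 / 12.64168
theta = 0.9209

0.9209


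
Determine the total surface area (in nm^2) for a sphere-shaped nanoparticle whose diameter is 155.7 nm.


Radius r = 155.7/2 = 77.85 nm
Surface area SA = 4 * pi * r^2
SA = 4 * pi * (77.85)^2
SA = 76160.03 nm^2

76160.03


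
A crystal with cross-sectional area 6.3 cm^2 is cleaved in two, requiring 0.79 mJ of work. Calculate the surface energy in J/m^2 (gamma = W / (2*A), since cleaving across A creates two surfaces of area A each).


Convert: A = 6.3 cm^2 = 0.00063 m^2, W = 0.79 mJ = 0.00079 J
Cleaving exposes two faces of area A, so total new surface = 2*A and gamma = W / (2*A)
gamma = 0.00079 / (2 * 0.00063)
gamma = 0.627 J/m^2

0.627


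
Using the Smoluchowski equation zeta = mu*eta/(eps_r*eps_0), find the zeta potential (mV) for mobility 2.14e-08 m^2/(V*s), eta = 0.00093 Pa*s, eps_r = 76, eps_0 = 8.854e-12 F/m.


Smoluchowski equation: zeta = mu * eta / (eps_r * eps_0)
zeta = 2.14e-08 * 0.00093 / (76 * 8.854e-12)
zeta = 0.029576 V = 29.58 mV

29.58


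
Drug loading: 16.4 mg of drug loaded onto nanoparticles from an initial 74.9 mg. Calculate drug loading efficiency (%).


Drug loading efficiency = (drug loaded / drug initial) * 100
DLE = 16.4 / 74.9 * 100
DLE = 0.219 * 100
DLE = 21.9%

21.9


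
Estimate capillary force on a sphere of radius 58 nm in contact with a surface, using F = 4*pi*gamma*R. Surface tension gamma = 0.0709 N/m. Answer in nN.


Convert radius: R = 58 nm = 5.8e-08 m
F = 4 * pi * gamma * R
F = 4 * pi * 0.0709 * 5.8e-08
F = 5.16754e-08 N = 51.6754 nN

51.6754


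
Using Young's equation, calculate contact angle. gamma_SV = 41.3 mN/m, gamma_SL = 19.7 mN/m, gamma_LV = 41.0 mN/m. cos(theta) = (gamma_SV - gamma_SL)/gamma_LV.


cos(theta) = (gamma_SV - gamma_SL) / gamma_LV
cos(theta) = (41.3 - 19.7) / 41.0
cos(theta) = 0.526829
theta = arccos(0.526829) = 58.21 degrees

58.21


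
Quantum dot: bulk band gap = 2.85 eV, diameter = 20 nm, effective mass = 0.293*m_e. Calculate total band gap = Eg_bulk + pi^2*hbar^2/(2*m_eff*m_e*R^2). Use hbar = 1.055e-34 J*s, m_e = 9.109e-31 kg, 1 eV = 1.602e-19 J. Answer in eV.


Radius R = 20/2 nm = 1e-08 m
Confinement energy dE = pi^2 * hbar^2 / (2 * m_eff * m_e * R^2)
dE = pi^2 * (1.055e-34)^2 / (2 * 0.293 * 9.109e-31 * (1e-08)^2) J, divided by 1.602e-19 J/eV
dE = 0.0128 eV
Total band gap = E_g(bulk) + dE = 2.85 + 0.0128 = 2.8628 eV

2.8628


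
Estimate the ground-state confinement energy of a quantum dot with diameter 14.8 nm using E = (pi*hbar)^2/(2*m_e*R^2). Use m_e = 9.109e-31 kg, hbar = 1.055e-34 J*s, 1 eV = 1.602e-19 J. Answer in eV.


Radius R = 14.8/2 = 7.4 nm = 7.4e-09 m
E = (pi * 1.055e-34)^2 / (2 * 9.109e-31 * (7.4e-09)^2)
E(J) = 1.10113e-21
E = E(J) / 1.602e-19 = 0.0069 eV

0.0069


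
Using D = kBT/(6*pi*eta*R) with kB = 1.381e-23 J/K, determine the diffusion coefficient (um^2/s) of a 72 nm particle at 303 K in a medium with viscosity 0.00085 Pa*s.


Radius R = 72/2 = 36 nm = 3.6e-08 m
D = kB*T / (6*pi*eta*R)
D = 1.381e-23 * 303 / (6 * pi * 0.00085 * 3.6e-08)
D = 7.2546e-12 m^2/s = 7.255 um^2/s

7.255


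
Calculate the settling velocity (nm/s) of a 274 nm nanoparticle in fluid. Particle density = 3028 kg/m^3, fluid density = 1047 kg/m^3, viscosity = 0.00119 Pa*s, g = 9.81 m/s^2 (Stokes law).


Radius R = 274/2 nm = 1.37e-07 m
Density difference = 3028 - 1047 = 1981 kg/m^3
v = 2 * R^2 * (rho_p - rho_f) * g / (9 * eta)
v = 2 * (1.37e-07)^2 * 1981 * 9.81 / (9 * 0.00119)
v = 6.81138e-08 m/s = 68.1138 nm/s

68.1138


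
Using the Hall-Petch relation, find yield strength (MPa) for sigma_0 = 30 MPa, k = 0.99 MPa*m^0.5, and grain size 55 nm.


d = 55 nm = 5.5e-08 m
sqrt(d) = 0.0002345208
Hall-Petch contribution = k / sqrt(d) = 0.99 / 0.0002345208 = 4221.4 MPa
sigma = sigma_0 + k/sqrt(d) = 30 + 4221.4 = 4251.4 MPa

4251.4


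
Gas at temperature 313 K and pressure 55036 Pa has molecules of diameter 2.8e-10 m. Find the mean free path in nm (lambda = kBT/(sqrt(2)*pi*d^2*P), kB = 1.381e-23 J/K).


Mean free path: lambda = kB*T / (sqrt(2) * pi * d^2 * P)
lambda = 1.381e-23 * 313 / (sqrt(2) * pi * (2.8e-10)^2 * 55036)
lambda = 2.25481e-07 m
lambda = 225.48 nm

225.48


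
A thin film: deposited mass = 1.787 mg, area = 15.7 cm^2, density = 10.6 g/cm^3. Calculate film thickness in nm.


Convert: m = 1.787 mg = 1.7870e-06 kg, A = 15.7 cm^2 = 1.5700e-03 m^2, rho = 10.6 g/cm^3 = 10600 kg/m^3
t = m / (A * rho)
t = 1.7870e-06 / (1.5700e-03 * 10600)
t = 1.0738e-07 m = 107.4 nm

107.4


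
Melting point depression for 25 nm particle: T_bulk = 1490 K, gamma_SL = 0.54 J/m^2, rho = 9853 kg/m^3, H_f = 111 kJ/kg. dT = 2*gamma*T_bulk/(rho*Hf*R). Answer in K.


Radius R = 25/2 = 12.5 nm = 1.25e-08 m
Convert H_f = 111 kJ/kg = 111000 J/kg
dT = 2 * gamma_SL * T_bulk / (rho * H_f * R)
dT = 2 * 0.54 * 1490 / (9853 * 111000 * 1.25e-08)
dT = 117.7 K

117.7


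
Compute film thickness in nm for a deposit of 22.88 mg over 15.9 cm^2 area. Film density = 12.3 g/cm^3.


Convert: m = 22.88 mg = 2.2880e-05 kg, A = 15.9 cm^2 = 1.5900e-03 m^2, rho = 12.3 g/cm^3 = 12300 kg/m^3
t = m / (A * rho)
t = 2.2880e-05 / (1.5900e-03 * 12300)
t = 1.1699e-06 m = 1169.9 nm

1169.9


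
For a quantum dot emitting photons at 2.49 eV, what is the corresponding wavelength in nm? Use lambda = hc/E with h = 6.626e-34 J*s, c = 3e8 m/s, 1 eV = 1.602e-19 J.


Convert energy: E = 2.49 eV = 2.49 * 1.602e-19 = 3.98898e-19 J
lambda = h*c / E = 6.626e-34 * 3e8 / 3.98898e-19
lambda = 4.98323e-07 m = 498.3 nm

498.3


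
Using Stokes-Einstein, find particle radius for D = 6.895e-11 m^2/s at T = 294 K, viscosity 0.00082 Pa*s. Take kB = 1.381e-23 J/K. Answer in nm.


Stokes-Einstein: R = kB*T / (6*pi*eta*D)
R = 1.381e-23 * 294 / (6 * pi * 0.00082 * 6.895e-11)
R = 3.80971e-09 m = 3.81 nm

3.81


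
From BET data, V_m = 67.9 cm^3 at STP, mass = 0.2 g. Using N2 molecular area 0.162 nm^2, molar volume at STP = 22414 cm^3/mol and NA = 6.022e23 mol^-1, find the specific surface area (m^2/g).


Number of moles in monolayer = V_m / 22414 = 67.9 / 22414 = 0.00302936
Number of molecules = moles * NA = 0.00302936 * 6.022e23
SA = molecules * sigma / mass
SA = (67.9 / 22414) * 6.022e23 * 0.162e-18 / 0.2
SA = 1477.7 m^2/g

1477.7


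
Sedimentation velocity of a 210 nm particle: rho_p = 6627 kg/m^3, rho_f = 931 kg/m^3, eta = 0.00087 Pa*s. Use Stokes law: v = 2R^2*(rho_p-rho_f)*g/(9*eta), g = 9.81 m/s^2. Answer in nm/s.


Radius R = 210/2 nm = 1.05e-07 m
Density difference = 6627 - 931 = 5696 kg/m^3
v = 2 * R^2 * (rho_p - rho_f) * g / (9 * eta)
v = 2 * (1.05e-07)^2 * 5696 * 9.81 / (9 * 0.00087)
v = 1.57357e-07 m/s = 157.3569 nm/s

157.3569


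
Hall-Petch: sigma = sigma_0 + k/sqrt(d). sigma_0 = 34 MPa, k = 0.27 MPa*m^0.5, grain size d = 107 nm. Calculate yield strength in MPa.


d = 107 nm = 1.07e-07 m
sqrt(d) = 0.0003271085
Hall-Petch contribution = k / sqrt(d) = 0.27 / 0.0003271085 = 825.4 MPa
sigma = sigma_0 + k/sqrt(d) = 34 + 825.4 = 859.4 MPa

859.4


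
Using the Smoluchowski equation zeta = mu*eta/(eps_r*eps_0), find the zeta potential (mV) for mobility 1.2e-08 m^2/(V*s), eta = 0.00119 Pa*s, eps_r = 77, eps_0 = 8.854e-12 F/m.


Smoluchowski equation: zeta = mu * eta / (eps_r * eps_0)
zeta = 1.2e-08 * 0.00119 / (77 * 8.854e-12)
zeta = 0.020946 V = 20.95 mV

20.95


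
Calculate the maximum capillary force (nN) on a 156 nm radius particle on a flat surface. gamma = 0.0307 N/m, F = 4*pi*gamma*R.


Convert radius: R = 156 nm = 1.56e-07 m
F = 4 * pi * gamma * R
F = 4 * pi * 0.0307 * 1.56e-07
F = 6.01829e-08 N = 60.1829 nN

60.1829


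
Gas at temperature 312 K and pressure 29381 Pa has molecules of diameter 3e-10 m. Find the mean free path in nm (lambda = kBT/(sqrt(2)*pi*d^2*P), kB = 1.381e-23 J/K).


Mean free path: lambda = kB*T / (sqrt(2) * pi * d^2 * P)
lambda = 1.381e-23 * 312 / (sqrt(2) * pi * (3e-10)^2 * 29381)
lambda = 3.66754e-07 m
lambda = 366.75 nm

366.75


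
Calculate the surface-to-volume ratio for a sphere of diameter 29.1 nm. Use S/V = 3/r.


Radius r = 29.1/2 = 14.55 nm
S/V = 3 / r = 3 / 14.55
S/V = 0.2062 nm^-1

0.2062


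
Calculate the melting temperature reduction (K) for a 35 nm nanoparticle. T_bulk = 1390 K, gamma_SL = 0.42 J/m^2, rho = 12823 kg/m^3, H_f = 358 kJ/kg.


Radius R = 35/2 = 17.5 nm = 1.75e-08 m
Convert H_f = 358 kJ/kg = 358000 J/kg
dT = 2 * gamma_SL * T_bulk / (rho * H_f * R)
dT = 2 * 0.42 * 1390 / (12823 * 358000 * 1.75e-08)
dT = 14.5 K

14.5


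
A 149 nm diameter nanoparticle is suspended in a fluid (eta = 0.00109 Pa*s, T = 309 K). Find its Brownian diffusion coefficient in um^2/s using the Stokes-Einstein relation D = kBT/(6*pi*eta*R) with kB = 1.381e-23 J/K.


Radius R = 149/2 = 74.5 nm = 7.45e-08 m
D = kB*T / (6*pi*eta*R)
D = 1.381e-23 * 309 / (6 * pi * 0.00109 * 7.45e-08)
D = 2.78784e-12 m^2/s = 2.788 um^2/s

2.788


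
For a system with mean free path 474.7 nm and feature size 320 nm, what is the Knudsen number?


Knudsen number Kn = lambda / L
Kn = 474.7 / 320
Kn = 1.4834

1.4834


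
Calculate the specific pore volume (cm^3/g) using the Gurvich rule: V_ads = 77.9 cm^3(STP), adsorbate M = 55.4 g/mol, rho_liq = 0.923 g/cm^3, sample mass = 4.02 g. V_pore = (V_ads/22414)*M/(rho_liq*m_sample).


Moles adsorbed n = V_ads / 22414 = 77.9 / 22414 = 3.475506e-03 mol
Liquid volume V_liq = n * M / rho_liq = 3.475506e-03 * 55.4 / 0.923 = 0.20861 cm^3
Specific pore volume V_pore = V_liq / m_sample = 0.20861 / 4.02
V_pore = 0.0519 cm^3/g

0.0519


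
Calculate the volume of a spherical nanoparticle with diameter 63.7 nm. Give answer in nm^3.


Radius r = 63.7/2 = 31.85 nm
Volume V = (4/3) * pi * r^3
V = (4/3) * pi * (31.85)^3
V = 135337.12 nm^3

135337.12


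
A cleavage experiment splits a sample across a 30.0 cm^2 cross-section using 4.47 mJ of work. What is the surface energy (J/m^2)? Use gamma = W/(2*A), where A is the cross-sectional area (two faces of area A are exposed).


Convert: A = 30.0 cm^2 = 0.003 m^2, W = 4.47 mJ = 0.00447 J
Cleaving exposes two faces of area A, so total new surface = 2*A and gamma = W / (2*A)
gamma = 0.00447 / (2 * 0.003)
gamma = 0.745 J/m^2

0.745


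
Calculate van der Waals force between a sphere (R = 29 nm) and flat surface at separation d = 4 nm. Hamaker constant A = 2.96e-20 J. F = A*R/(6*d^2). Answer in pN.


Convert to SI: R = 29 nm = 2.9e-08 m, d = 4 nm = 4e-09 m
F = A * R / (6 * d^2)
F = 2.96e-20 * 2.9e-08 / (6 * (4e-09)^2)
F = 8.94167e-12 N = 8.942 pN

8.942


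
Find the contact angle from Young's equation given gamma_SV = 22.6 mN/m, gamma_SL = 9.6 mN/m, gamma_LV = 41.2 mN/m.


cos(theta) = (gamma_SV - gamma_SL) / gamma_LV
cos(theta) = (22.6 - 9.6) / 41.2
cos(theta) = 0.315534
theta = arccos(0.315534) = 71.61 degrees

71.61


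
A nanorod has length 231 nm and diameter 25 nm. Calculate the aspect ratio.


Aspect ratio AR = length / diameter
AR = 231 / 25
AR = 9.24

9.24


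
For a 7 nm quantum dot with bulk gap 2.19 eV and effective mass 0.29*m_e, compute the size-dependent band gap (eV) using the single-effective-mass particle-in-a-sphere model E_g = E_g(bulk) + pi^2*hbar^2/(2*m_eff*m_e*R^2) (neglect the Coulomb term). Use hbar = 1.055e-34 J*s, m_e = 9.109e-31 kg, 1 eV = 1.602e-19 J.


Radius R = 7/2 nm = 3.5e-09 m
Confinement energy dE = pi^2 * hbar^2 / (2 * m_eff * m_e * R^2)
dE = pi^2 * (1.055e-34)^2 / (2 * 0.29 * 9.109e-31 * (3.5e-09)^2) J, divided by 1.602e-19 J/eV
dE = 0.106 eV
Total band gap = E_g(bulk) + dE = 2.19 + 0.106 = 2.296 eV

2.296


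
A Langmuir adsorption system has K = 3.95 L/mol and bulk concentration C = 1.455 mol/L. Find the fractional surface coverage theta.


Langmuir isotherm: theta = K*C / (1 + K*C)
K*C = 3.95 * 1.455 = 5.74725
theta = 5.74725 / (1 + 5.74725) = 5.74725 / 6.74725
theta = 0.8518

0.8518


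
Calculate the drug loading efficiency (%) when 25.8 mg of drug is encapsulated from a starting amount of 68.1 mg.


Drug loading efficiency = (drug loaded / drug initial) * 100
DLE = 25.8 / 68.1 * 100
DLE = 0.3789 * 100
DLE = 37.89%

37.89


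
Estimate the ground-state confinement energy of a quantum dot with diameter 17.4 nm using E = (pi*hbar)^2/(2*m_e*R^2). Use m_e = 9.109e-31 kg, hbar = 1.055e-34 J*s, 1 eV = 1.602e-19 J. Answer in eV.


Radius R = 17.4/2 = 8.7 nm = 8.7e-09 m
E = (pi * 1.055e-34)^2 / (2 * 9.109e-31 * (8.7e-09)^2)
E(J) = 7.96646e-22
E = E(J) / 1.602e-19 = 0.005 eV

0.005


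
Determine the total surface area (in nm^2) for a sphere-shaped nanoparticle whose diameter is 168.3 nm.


Radius r = 168.3/2 = 84.15 nm
Surface area SA = 4 * pi * r^2
SA = 4 * pi * (84.15)^2
SA = 88985.27 nm^2

88985.27


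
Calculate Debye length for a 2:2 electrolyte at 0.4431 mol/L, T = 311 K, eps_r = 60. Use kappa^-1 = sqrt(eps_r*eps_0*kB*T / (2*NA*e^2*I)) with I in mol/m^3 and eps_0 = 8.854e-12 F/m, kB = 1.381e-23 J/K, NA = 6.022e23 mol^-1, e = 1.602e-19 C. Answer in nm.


Ionic strength I = 0.4431 * 2^2 * 1000 = 1772.4 mol/m^3
kappa^-1 = sqrt(60 * 8.854e-12 * 1.381e-23 * 311 / (2 * 6.022e23 * (1.602e-19)^2 * 1772.4))
kappa^-1 = 0.204 nm

0.204


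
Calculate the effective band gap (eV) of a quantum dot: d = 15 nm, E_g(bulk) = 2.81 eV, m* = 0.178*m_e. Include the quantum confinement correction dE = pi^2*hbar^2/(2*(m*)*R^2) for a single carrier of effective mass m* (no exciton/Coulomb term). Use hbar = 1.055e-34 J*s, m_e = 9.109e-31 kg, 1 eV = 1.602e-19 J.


Radius R = 15/2 nm = 7.5e-09 m
Confinement energy dE = pi^2 * hbar^2 / (2 * m_eff * m_e * R^2)
dE = pi^2 * (1.055e-34)^2 / (2 * 0.178 * 9.109e-31 * (7.5e-09)^2) J, divided by 1.602e-19 J/eV
dE = 0.0376 eV
Total band gap = E_g(bulk) + dE = 2.81 + 0.0376 = 2.8476 eV

2.8476


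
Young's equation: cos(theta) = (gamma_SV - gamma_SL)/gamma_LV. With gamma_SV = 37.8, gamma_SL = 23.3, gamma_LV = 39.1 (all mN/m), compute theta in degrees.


cos(theta) = (gamma_SV - gamma_SL) / gamma_LV
cos(theta) = (37.8 - 23.3) / 39.1
cos(theta) = 0.370844
theta = arccos(0.370844) = 68.23 degrees

68.23


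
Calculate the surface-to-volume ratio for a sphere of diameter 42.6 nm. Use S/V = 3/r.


Radius r = 42.6/2 = 21.3 nm
S/V = 3 / r = 3 / 21.3
S/V = 0.1408 nm^-1

0.1408


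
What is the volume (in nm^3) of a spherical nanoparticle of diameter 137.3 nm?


Radius r = 137.3/2 = 68.65 nm
Volume V = (4/3) * pi * r^3
V = (4/3) * pi * (68.65)^3
V = 1355221.35 nm^3

1355221.35


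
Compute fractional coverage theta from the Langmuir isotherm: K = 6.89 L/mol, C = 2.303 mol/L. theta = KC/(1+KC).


Langmuir isotherm: theta = K*C / (1 + K*C)
K*C = 6.89 * 2.303 = 15.86767
theta = 15.86767 / (1 + 15.86767) = 15.86767 / 16.86767
theta = 0.9407

0.9407


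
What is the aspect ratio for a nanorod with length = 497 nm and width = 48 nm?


Aspect ratio AR = length / diameter
AR = 497 / 48
AR = 10.35

10.35


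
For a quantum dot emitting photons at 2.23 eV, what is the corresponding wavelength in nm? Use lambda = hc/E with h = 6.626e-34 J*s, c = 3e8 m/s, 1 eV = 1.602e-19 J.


Convert energy: E = 2.23 eV = 2.23 * 1.602e-19 = 3.57246e-19 J
lambda = h*c / E = 6.626e-34 * 3e8 / 3.57246e-19
lambda = 5.56423e-07 m = 556.4 nm

556.4


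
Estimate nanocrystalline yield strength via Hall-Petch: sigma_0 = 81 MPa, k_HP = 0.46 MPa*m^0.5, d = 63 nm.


d = 63 nm = 6.3e-08 m
sqrt(d) = 0.000250998
Hall-Petch contribution = k / sqrt(d) = 0.46 / 0.000250998 = 1832.7 MPa
sigma = sigma_0 + k/sqrt(d) = 81 + 1832.7 = 1913.7 MPa

1913.7


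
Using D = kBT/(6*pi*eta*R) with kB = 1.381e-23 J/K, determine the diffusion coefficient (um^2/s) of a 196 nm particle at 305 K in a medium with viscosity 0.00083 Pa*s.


Radius R = 196/2 = 98 nm = 9.8e-08 m
D = kB*T / (6*pi*eta*R)
D = 1.381e-23 * 305 / (6 * pi * 0.00083 * 9.8e-08)
D = 2.74719e-12 m^2/s = 2.747 um^2/s

2.747


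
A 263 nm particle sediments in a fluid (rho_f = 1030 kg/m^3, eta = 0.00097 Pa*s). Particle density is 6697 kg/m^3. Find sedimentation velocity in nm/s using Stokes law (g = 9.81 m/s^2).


Radius R = 263/2 nm = 1.315e-07 m
Density difference = 6697 - 1030 = 5667 kg/m^3
v = 2 * R^2 * (rho_p - rho_f) * g / (9 * eta)
v = 2 * (1.315e-07)^2 * 5667 * 9.81 / (9 * 0.00097)
v = 2.20237e-07 m/s = 220.2366 nm/s

220.2366


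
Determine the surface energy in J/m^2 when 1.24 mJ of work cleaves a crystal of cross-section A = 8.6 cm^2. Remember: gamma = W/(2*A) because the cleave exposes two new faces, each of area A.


Convert: A = 8.6 cm^2 = 0.00086 m^2, W = 1.24 mJ = 0.00124 J
Cleaving exposes two faces of area A, so total new surface = 2*A and gamma = W / (2*A)
gamma = 0.00124 / (2 * 0.00086)
gamma = 0.721 J/m^2

0.721


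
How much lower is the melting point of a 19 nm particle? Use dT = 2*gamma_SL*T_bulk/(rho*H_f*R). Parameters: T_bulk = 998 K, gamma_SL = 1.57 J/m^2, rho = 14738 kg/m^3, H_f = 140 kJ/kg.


Radius R = 19/2 = 9.5 nm = 9.5e-09 m
Convert H_f = 140 kJ/kg = 140000 J/kg
dT = 2 * gamma_SL * T_bulk / (rho * H_f * R)
dT = 2 * 1.57 * 998 / (14738 * 140000 * 9.5e-09)
dT = 159.9 K

159.9


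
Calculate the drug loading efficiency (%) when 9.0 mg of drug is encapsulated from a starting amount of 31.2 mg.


Drug loading efficiency = (drug loaded / drug initial) * 100
DLE = 9.0 / 31.2 * 100
DLE = 0.2885 * 100
DLE = 28.85%

28.85


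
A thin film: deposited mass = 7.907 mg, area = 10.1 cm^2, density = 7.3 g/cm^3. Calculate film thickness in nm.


Convert: m = 7.907 mg = 7.9070e-06 kg, A = 10.1 cm^2 = 1.0100e-03 m^2, rho = 7.3 g/cm^3 = 7300 kg/m^3
t = m / (A * rho)
t = 7.9070e-06 / (1.0100e-03 * 7300)
t = 1.0724e-06 m = 1072.4 nm

1072.4


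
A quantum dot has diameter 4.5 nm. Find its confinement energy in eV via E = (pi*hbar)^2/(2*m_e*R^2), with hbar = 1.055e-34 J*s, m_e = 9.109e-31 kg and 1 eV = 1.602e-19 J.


Radius R = 4.5/2 = 2.25 nm = 2.25e-09 m
E = (pi * 1.055e-34)^2 / (2 * 9.109e-31 * (2.25e-09)^2)
E(J) = 1.19107e-20
E = E(J) / 1.602e-19 = 0.0743 eV

0.0743


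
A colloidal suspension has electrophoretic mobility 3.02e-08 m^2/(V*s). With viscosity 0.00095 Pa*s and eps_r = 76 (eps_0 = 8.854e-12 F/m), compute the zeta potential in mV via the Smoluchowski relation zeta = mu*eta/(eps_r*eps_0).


Smoluchowski equation: zeta = mu * eta / (eps_r * eps_0)
zeta = 3.02e-08 * 0.00095 / (76 * 8.854e-12)
zeta = 0.042636 V = 42.64 mV

42.64


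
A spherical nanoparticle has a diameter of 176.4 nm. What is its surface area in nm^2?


Radius r = 176.4/2 = 88.2 nm
Surface area SA = 4 * pi * r^2
SA = 4 * pi * (88.2)^2
SA = 97756.81 nm^2

97756.81


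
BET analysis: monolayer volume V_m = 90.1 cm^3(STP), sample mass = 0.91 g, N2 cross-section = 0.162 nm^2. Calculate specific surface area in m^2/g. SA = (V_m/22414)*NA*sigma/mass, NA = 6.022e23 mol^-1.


Number of moles in monolayer = V_m / 22414 = 90.1 / 22414 = 0.00401981
Number of molecules = moles * NA = 0.00401981 * 6.022e23
SA = molecules * sigma / mass
SA = (90.1 / 22414) * 6.022e23 * 0.162e-18 / 0.91
SA = 430.9 m^2/g

430.9


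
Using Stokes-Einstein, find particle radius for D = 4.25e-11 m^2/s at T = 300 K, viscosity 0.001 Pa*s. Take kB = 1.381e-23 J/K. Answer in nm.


Stokes-Einstein: R = kB*T / (6*pi*eta*D)
R = 1.381e-23 * 300 / (6 * pi * 0.001 * 4.25e-11)
R = 5.1716e-09 m = 5.17 nm

5.17


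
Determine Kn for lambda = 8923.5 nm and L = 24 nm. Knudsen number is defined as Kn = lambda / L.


Knudsen number Kn = lambda / L
Kn = 8923.5 / 24
Kn = 371.8125

371.8125


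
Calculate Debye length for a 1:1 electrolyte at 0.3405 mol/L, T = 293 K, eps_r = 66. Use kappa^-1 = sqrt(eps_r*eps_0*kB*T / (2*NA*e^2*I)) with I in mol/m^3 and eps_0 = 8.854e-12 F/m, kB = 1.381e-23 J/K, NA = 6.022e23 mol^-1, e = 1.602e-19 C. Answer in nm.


Ionic strength I = 0.3405 * 1^2 * 1000 = 340.5 mol/m^3
kappa^-1 = sqrt(66 * 8.854e-12 * 1.381e-23 * 293 / (2 * 6.022e23 * (1.602e-19)^2 * 340.5))
kappa^-1 = 0.474 nm

0.474


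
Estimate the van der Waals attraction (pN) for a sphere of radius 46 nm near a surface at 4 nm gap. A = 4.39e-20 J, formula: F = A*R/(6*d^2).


Convert to SI: R = 46 nm = 4.6e-08 m, d = 4 nm = 4e-09 m
F = A * R / (6 * d^2)
F = 4.39e-20 * 4.6e-08 / (6 * (4e-09)^2)
F = 2.10354e-11 N = 21.035 pN

21.035


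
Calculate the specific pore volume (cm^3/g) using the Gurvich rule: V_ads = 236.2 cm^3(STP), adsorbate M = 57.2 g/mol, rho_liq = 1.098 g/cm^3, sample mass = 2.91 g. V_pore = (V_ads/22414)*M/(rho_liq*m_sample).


Moles adsorbed n = V_ads / 22414 = 236.2 / 22414 = 1.053806e-02 mol
Liquid volume V_liq = n * M / rho_liq = 1.053806e-02 * 57.2 / 1.098 = 0.54898 cm^3
Specific pore volume V_pore = V_liq / m_sample = 0.54898 / 2.91
V_pore = 0.1887 cm^3/g

0.1887


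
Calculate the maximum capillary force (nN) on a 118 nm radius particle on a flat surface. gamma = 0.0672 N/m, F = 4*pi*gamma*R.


Convert radius: R = 118 nm = 1.18e-07 m
F = 4 * pi * gamma * R
F = 4 * pi * 0.0672 * 1.18e-07
F = 9.96463e-08 N = 99.6463 nN

99.6463


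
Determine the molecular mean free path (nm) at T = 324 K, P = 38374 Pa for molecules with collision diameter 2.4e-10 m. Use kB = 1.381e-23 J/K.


Mean free path: lambda = kB*T / (sqrt(2) * pi * d^2 * P)
lambda = 1.381e-23 * 324 / (sqrt(2) * pi * (2.4e-10)^2 * 38374)
lambda = 4.55632e-07 m
lambda = 455.63 nm

455.63


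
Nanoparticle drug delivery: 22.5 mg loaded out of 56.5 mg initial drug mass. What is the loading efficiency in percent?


Drug loading efficiency = (drug loaded / drug initial) * 100
DLE = 22.5 / 56.5 * 100
DLE = 0.3982 * 100
DLE = 39.82%

39.82


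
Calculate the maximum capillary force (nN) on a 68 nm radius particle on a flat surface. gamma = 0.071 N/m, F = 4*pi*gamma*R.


Convert radius: R = 68 nm = 6.8e-08 m
F = 4 * pi * gamma * R
F = 4 * pi * 0.071 * 6.8e-08
F = 6.06704e-08 N = 60.6704 nN

60.6704


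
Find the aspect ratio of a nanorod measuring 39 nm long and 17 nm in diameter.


Aspect ratio AR = length / diameter
AR = 39 / 17
AR = 2.29

2.29


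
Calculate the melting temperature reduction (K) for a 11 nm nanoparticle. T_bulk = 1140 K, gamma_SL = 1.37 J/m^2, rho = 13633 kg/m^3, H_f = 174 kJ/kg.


Radius R = 11/2 = 5.5 nm = 5.5e-09 m
Convert H_f = 174 kJ/kg = 174000 J/kg
dT = 2 * gamma_SL * T_bulk / (rho * H_f * R)
dT = 2 * 1.37 * 1140 / (13633 * 174000 * 5.5e-09)
dT = 239.4 K

239.4


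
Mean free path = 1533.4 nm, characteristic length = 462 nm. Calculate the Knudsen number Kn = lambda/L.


Knudsen number Kn = lambda / L
Kn = 1533.4 / 462
Kn = 3.319

3.319


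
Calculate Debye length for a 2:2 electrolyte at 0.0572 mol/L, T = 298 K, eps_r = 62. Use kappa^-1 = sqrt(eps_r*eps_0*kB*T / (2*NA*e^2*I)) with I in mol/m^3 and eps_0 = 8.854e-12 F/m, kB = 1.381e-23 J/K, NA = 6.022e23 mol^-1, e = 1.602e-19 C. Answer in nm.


Ionic strength I = 0.0572 * 2^2 * 1000 = 228.8 mol/m^3
kappa^-1 = sqrt(62 * 8.854e-12 * 1.381e-23 * 298 / (2 * 6.022e23 * (1.602e-19)^2 * 228.8))
kappa^-1 = 0.565 nm

0.565


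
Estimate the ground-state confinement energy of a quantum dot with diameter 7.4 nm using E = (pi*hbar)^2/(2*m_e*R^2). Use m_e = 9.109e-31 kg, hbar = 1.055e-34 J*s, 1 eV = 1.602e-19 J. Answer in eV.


Radius R = 7.4/2 = 3.7 nm = 3.7e-09 m
E = (pi * 1.055e-34)^2 / (2 * 9.109e-31 * (3.7e-09)^2)
E(J) = 4.40454e-21
E = E(J) / 1.602e-19 = 0.0275 eV

0.0275


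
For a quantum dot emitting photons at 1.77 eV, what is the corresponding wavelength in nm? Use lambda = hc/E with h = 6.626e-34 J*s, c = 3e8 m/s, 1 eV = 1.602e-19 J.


Convert energy: E = 1.77 eV = 1.77 * 1.602e-19 = 2.83554e-19 J
lambda = h*c / E = 6.626e-34 * 3e8 / 2.83554e-19
lambda = 7.0103e-07 m = 701.0 nm

701.0


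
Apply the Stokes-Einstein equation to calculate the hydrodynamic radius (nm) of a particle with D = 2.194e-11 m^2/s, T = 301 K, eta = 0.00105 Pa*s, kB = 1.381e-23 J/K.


Stokes-Einstein: R = kB*T / (6*pi*eta*D)
R = 1.381e-23 * 301 / (6 * pi * 0.00105 * 2.194e-11)
R = 9.57267e-09 m = 9.57 nm

9.57


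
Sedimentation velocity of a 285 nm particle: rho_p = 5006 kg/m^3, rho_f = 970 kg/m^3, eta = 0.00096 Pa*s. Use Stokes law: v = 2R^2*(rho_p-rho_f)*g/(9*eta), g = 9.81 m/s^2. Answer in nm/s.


Radius R = 285/2 nm = 1.425e-07 m
Density difference = 5006 - 970 = 4036 kg/m^3
v = 2 * R^2 * (rho_p - rho_f) * g / (9 * eta)
v = 2 * (1.425e-07)^2 * 4036 * 9.81 / (9 * 0.00096)
v = 1.86108e-07 m/s = 186.1085 nm/s

186.1085


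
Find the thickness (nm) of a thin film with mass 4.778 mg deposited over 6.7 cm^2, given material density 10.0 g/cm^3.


Convert: m = 4.778 mg = 4.7780e-06 kg, A = 6.7 cm^2 = 6.7000e-04 m^2, rho = 10.0 g/cm^3 = 10000 kg/m^3
t = m / (A * rho)
t = 4.7780e-06 / (6.7000e-04 * 10000)
t = 7.1313e-07 m = 713.1 nm

713.1


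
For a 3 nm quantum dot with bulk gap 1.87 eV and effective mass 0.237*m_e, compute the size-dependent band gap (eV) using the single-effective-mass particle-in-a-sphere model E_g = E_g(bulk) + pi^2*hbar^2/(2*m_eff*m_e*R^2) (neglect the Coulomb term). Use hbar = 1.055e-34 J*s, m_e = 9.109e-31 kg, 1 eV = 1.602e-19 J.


Radius R = 3/2 nm = 1.5e-09 m
Confinement energy dE = pi^2 * hbar^2 / (2 * m_eff * m_e * R^2)
dE = pi^2 * (1.055e-34)^2 / (2 * 0.237 * 9.109e-31 * (1.5e-09)^2) J, divided by 1.602e-19 J/eV
dE = 0.7058 eV
Total band gap = E_g(bulk) + dE = 1.87 + 0.7058 = 2.5758 eV

2.5758


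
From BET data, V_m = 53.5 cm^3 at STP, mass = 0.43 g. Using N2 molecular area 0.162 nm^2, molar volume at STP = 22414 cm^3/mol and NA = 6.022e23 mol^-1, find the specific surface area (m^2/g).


Number of moles in monolayer = V_m / 22414 = 53.5 / 22414 = 0.0023869
Number of molecules = moles * NA = 0.0023869 * 6.022e23
SA = molecules * sigma / mass
SA = (53.5 / 22414) * 6.022e23 * 0.162e-18 / 0.43
SA = 541.5 m^2/g

541.5


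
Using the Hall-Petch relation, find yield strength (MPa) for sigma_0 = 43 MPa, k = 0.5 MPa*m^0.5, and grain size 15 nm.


d = 15 nm = 1.5e-08 m
sqrt(d) = 0.0001224745
Hall-Petch contribution = k / sqrt(d) = 0.5 / 0.0001224745 = 4082.5 MPa
sigma = sigma_0 + k/sqrt(d) = 43 + 4082.5 = 4125.5 MPa

4125.5


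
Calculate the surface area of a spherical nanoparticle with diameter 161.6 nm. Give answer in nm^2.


Radius r = 161.6/2 = 80.8 nm
Surface area SA = 4 * pi * r^2
SA = 4 * pi * (80.8)^2
SA = 82041.31 nm^2

82041.31


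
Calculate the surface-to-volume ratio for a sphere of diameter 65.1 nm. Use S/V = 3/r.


Radius r = 65.1/2 = 32.55 nm
S/V = 3 / r = 3 / 32.55
S/V = 0.0922 nm^-1

0.0922


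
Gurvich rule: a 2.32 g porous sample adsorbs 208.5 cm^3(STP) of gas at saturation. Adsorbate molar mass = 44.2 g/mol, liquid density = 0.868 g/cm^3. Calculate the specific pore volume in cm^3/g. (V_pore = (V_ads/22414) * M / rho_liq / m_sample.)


Moles adsorbed n = V_ads / 22414 = 208.5 / 22414 = 9.302222e-03 mol
Liquid volume V_liq = n * M / rho_liq = 9.302222e-03 * 44.2 / 0.868 = 0.47368 cm^3
Specific pore volume V_pore = V_liq / m_sample = 0.47368 / 2.32
V_pore = 0.2042 cm^3/g

0.2042


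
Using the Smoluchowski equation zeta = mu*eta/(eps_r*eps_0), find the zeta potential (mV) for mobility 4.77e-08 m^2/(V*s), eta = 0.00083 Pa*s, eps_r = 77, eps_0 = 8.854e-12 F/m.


Smoluchowski equation: zeta = mu * eta / (eps_r * eps_0)
zeta = 4.77e-08 * 0.00083 / (77 * 8.854e-12)
zeta = 0.058072 V = 58.07 mV

58.07
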